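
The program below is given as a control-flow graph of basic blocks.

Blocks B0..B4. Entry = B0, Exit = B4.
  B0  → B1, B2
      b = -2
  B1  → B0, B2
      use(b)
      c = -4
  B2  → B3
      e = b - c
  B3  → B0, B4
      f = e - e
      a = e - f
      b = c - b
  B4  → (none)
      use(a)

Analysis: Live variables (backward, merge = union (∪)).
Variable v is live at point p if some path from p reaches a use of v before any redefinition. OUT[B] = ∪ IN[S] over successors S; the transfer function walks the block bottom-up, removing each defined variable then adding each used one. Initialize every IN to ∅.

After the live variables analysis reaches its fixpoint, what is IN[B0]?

Answer: {c}

Trace:
Per-block solution:
  B0:  IN={c}  OUT={b, c}
  B1:  IN={b}  OUT={b, c}
  B2:  IN={b, c}  OUT={b, c, e}
  B3:  IN={b, c, e}  OUT={a, c}
  B4:  IN={a}  OUT={}

Merge at B0: OUT[B0] = IN[B1] ⊔ IN[B2] = {b, c}
Applying B0's transfer function to that OUT value gives IN[B0] (row B0 above).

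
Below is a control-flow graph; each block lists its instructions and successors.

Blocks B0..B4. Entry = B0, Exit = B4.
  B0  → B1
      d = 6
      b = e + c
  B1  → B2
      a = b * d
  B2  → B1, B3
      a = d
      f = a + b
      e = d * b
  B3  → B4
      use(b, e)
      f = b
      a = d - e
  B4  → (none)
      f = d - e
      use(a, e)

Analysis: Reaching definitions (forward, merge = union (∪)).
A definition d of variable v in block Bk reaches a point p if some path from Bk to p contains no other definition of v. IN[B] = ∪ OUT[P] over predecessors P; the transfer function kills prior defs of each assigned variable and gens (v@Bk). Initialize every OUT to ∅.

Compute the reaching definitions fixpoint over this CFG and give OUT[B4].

Answer: {a@B3, b@B0, d@B0, e@B2, f@B4}

Working:
Per-block solution:
  B0:   IN={}   OUT={b@B0, d@B0}
  B1:   IN={a@B2, b@B0, d@B0, e@B2, f@B2}   OUT={a@B1, b@B0, d@B0, e@B2, f@B2}
  B2:   IN={a@B1, b@B0, d@B0, e@B2, f@B2}   OUT={a@B2, b@B0, d@B0, e@B2, f@B2}
  B3:   IN={a@B2, b@B0, d@B0, e@B2, f@B2}   OUT={a@B3, b@B0, d@B0, e@B2, f@B3}
  B4:   IN={a@B3, b@B0, d@B0, e@B2, f@B3}   OUT={a@B3, b@B0, d@B0, e@B2, f@B4}

Merge at B4: IN[B4] = OUT[B3] = {a@B3, b@B0, d@B0, e@B2, f@B3}
Applying B4's transfer function to that IN value gives OUT[B4] (row B4 above).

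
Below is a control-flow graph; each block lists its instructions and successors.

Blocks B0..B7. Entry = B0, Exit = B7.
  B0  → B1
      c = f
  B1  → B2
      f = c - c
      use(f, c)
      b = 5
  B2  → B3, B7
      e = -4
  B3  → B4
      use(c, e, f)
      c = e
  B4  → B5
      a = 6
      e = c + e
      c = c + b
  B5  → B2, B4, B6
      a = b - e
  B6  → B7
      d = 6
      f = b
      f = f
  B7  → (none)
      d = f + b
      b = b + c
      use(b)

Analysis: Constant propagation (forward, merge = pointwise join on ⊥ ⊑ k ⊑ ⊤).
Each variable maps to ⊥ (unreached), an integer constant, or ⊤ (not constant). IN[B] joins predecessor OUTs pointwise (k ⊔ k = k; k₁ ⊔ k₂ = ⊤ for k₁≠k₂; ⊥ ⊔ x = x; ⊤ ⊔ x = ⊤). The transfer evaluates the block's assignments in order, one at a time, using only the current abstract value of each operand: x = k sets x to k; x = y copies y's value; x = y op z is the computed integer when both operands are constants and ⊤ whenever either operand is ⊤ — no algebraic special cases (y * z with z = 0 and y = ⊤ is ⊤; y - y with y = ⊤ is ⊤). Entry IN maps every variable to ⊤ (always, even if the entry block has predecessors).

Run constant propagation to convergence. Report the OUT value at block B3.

Per-block solution:
  B0: | IN=(all ⊤) | OUT=(all ⊤)
  B1: | IN=(all ⊤) | OUT={b:5; rest ⊤}
  B2: | IN={b:5; rest ⊤} | OUT={b:5, e:-4; rest ⊤}
  B3: | IN={b:5, e:-4; rest ⊤} | OUT={b:5, c:-4, e:-4; rest ⊤}
  B4: | IN={b:5; rest ⊤} | OUT={a:6, b:5; rest ⊤}
  B5: | IN={a:6, b:5; rest ⊤} | OUT={b:5; rest ⊤}
  B6: | IN={b:5; rest ⊤} | OUT={b:5, d:6, f:5; rest ⊤}
  B7: | IN={b:5; rest ⊤} | OUT=(all ⊤)

Merge at B3: IN[B3] = OUT[B2] = {a: ⊤, b: 5, c: ⊤, d: ⊤, e: -4, f: ⊤}
Applying B3's transfer function to that IN value gives OUT[B3] (row B3 above).

Answer: {a: ⊤, b: 5, c: -4, d: ⊤, e: -4, f: ⊤}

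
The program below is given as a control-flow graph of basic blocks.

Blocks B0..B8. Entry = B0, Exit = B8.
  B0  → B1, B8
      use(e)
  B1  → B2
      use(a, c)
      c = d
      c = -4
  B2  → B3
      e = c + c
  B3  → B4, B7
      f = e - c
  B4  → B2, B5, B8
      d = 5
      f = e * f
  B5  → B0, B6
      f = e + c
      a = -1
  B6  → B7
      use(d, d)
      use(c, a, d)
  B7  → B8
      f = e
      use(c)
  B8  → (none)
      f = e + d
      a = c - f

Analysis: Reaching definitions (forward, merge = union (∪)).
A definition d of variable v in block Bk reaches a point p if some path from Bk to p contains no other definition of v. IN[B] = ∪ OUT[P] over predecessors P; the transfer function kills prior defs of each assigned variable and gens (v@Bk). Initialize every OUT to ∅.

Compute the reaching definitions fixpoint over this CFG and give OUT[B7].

Fixpoint table:
  B0:  IN={a@B5, c@B1, d@B4, e@B2, f@B5}  OUT={a@B5, c@B1, d@B4, e@B2, f@B5}
  B1:  IN={a@B5, c@B1, d@B4, e@B2, f@B5}  OUT={a@B5, c@B1, d@B4, e@B2, f@B5}
  B2:  IN={a@B5, c@B1, d@B4, e@B2, f@B4, f@B5}  OUT={a@B5, c@B1, d@B4, e@B2, f@B4, f@B5}
  B3:  IN={a@B5, c@B1, d@B4, e@B2, f@B4, f@B5}  OUT={a@B5, c@B1, d@B4, e@B2, f@B3}
  B4:  IN={a@B5, c@B1, d@B4, e@B2, f@B3}  OUT={a@B5, c@B1, d@B4, e@B2, f@B4}
  B5:  IN={a@B5, c@B1, d@B4, e@B2, f@B4}  OUT={a@B5, c@B1, d@B4, e@B2, f@B5}
  B6:  IN={a@B5, c@B1, d@B4, e@B2, f@B5}  OUT={a@B5, c@B1, d@B4, e@B2, f@B5}
  B7:  IN={a@B5, c@B1, d@B4, e@B2, f@B3, f@B5}  OUT={a@B5, c@B1, d@B4, e@B2, f@B7}
  B8:  IN={a@B5, c@B1, d@B4, e@B2, f@B4, f@B5, f@B7}  OUT={a@B8, c@B1, d@B4, e@B2, f@B8}

Merge at B7: IN[B7] = OUT[B3] ⊔ OUT[B6] = {a@B5, c@B1, d@B4, e@B2, f@B3, f@B5}
Applying B7's transfer function to that IN value gives OUT[B7] (row B7 above).

Answer: {a@B5, c@B1, d@B4, e@B2, f@B7}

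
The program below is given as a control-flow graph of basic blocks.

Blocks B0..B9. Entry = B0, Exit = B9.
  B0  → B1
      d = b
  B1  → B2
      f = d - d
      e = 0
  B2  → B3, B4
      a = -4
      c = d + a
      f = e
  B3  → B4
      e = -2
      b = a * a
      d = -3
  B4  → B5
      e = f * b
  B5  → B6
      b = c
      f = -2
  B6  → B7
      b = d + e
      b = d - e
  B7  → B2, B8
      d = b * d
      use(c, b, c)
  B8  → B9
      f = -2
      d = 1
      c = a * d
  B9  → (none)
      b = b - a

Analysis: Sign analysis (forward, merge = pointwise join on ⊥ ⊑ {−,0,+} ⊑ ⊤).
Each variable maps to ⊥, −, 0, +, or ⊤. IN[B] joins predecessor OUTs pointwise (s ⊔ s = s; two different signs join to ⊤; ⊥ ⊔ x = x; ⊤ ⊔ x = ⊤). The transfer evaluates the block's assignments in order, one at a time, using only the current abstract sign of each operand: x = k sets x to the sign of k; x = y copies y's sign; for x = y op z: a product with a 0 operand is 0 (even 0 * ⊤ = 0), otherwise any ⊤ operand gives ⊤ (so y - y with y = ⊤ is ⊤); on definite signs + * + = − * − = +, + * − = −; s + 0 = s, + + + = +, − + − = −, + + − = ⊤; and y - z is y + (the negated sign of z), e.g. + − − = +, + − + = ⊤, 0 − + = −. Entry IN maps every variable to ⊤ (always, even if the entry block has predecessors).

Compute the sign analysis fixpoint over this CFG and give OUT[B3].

Per-block solution:
  B0: | IN=(all ⊤) | OUT=(all ⊤)
  B1: | IN=(all ⊤) | OUT={e:0; rest ⊤}
  B2: | IN={e:0; rest ⊤} | OUT={a:-, e:0, f:0; rest ⊤}
  B3: | IN={a:-, e:0, f:0; rest ⊤} | OUT={a:-, b:+, d:-, e:-, f:0; rest ⊤}
  B4: | IN={a:-, f:0; rest ⊤} | OUT={a:-, e:0, f:0; rest ⊤}
  B5: | IN={a:-, e:0, f:0; rest ⊤} | OUT={a:-, e:0, f:-; rest ⊤}
  B6: | IN={a:-, e:0, f:-; rest ⊤} | OUT={a:-, e:0, f:-; rest ⊤}
  B7: | IN={a:-, e:0, f:-; rest ⊤} | OUT={a:-, e:0, f:-; rest ⊤}
  B8: | IN={a:-, e:0, f:-; rest ⊤} | OUT={a:-, c:-, d:+, e:0, f:-; rest ⊤}
  B9: | IN={a:-, c:-, d:+, e:0, f:-; rest ⊤} | OUT={a:-, c:-, d:+, e:0, f:-; rest ⊤}

Merge at B3: IN[B3] = OUT[B2] = {a: -, b: ⊤, c: ⊤, d: ⊤, e: 0, f: 0}
Applying B3's transfer function to that IN value gives OUT[B3] (row B3 above).

Answer: {a: -, b: +, c: ⊤, d: -, e: -, f: 0}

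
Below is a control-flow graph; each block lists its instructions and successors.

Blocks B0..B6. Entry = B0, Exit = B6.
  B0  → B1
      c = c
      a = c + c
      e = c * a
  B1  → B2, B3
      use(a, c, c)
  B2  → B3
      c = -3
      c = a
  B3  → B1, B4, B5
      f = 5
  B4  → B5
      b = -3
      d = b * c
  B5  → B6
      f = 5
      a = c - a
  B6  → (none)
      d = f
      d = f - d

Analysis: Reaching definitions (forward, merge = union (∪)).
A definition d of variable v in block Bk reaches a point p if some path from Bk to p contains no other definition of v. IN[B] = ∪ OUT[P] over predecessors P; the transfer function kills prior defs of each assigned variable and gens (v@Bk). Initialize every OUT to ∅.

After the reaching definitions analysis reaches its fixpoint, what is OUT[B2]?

Fixpoint table:
  B0:  IN={}  OUT={a@B0, c@B0, e@B0}
  B1:  IN={a@B0, c@B0, c@B2, e@B0, f@B3}  OUT={a@B0, c@B0, c@B2, e@B0, f@B3}
  B2:  IN={a@B0, c@B0, c@B2, e@B0, f@B3}  OUT={a@B0, c@B2, e@B0, f@B3}
  B3:  IN={a@B0, c@B0, c@B2, e@B0, f@B3}  OUT={a@B0, c@B0, c@B2, e@B0, f@B3}
  B4:  IN={a@B0, c@B0, c@B2, e@B0, f@B3}  OUT={a@B0, b@B4, c@B0, c@B2, d@B4, e@B0, f@B3}
  B5:  IN={a@B0, b@B4, c@B0, c@B2, d@B4, e@B0, f@B3}  OUT={a@B5, b@B4, c@B0, c@B2, d@B4, e@B0, f@B5}
  B6:  IN={a@B5, b@B4, c@B0, c@B2, d@B4, e@B0, f@B5}  OUT={a@B5, b@B4, c@B0, c@B2, d@B6, e@B0, f@B5}

Merge at B2: IN[B2] = OUT[B1] = {a@B0, c@B0, c@B2, e@B0, f@B3}
Applying B2's transfer function to that IN value gives OUT[B2] (row B2 above).

Answer: {a@B0, c@B2, e@B0, f@B3}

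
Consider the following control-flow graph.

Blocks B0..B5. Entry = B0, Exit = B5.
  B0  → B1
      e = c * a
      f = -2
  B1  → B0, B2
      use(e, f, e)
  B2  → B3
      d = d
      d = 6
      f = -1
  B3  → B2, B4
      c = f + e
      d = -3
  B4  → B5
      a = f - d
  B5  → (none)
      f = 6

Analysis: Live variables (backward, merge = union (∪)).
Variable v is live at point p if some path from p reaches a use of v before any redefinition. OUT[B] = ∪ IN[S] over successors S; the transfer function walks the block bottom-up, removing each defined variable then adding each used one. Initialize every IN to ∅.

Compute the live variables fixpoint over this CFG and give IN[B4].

Per-block solution:
  B0: | IN={a, c, d} | OUT={a, c, d, e, f}
  B1: | IN={a, c, d, e, f} | OUT={a, c, d, e}
  B2: | IN={d, e} | OUT={e, f}
  B3: | IN={e, f} | OUT={d, e, f}
  B4: | IN={d, f} | OUT={}
  B5: | IN={} | OUT={}

Merge at B4: OUT[B4] = IN[B5] = {}
Applying B4's transfer function to that OUT value gives IN[B4] (row B4 above).

Answer: {d, f}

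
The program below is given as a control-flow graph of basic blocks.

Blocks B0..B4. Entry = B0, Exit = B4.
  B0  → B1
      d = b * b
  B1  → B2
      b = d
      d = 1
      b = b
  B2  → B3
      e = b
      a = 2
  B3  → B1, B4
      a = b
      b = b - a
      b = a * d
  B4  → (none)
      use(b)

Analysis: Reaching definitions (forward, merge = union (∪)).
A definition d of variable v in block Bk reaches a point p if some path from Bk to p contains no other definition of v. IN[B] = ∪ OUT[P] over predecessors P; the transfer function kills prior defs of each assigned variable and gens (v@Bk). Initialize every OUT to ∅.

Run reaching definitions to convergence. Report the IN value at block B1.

Answer: {a@B3, b@B3, d@B0, d@B1, e@B2}

Derivation:
Per-block solution:
  B0: | IN={} | OUT={d@B0}
  B1: | IN={a@B3, b@B3, d@B0, d@B1, e@B2} | OUT={a@B3, b@B1, d@B1, e@B2}
  B2: | IN={a@B3, b@B1, d@B1, e@B2} | OUT={a@B2, b@B1, d@B1, e@B2}
  B3: | IN={a@B2, b@B1, d@B1, e@B2} | OUT={a@B3, b@B3, d@B1, e@B2}
  B4: | IN={a@B3, b@B3, d@B1, e@B2} | OUT={a@B3, b@B3, d@B1, e@B2}

Merge at B1: IN[B1] = OUT[B0] ⊔ OUT[B3] = {a@B3, b@B3, d@B0, d@B1, e@B2}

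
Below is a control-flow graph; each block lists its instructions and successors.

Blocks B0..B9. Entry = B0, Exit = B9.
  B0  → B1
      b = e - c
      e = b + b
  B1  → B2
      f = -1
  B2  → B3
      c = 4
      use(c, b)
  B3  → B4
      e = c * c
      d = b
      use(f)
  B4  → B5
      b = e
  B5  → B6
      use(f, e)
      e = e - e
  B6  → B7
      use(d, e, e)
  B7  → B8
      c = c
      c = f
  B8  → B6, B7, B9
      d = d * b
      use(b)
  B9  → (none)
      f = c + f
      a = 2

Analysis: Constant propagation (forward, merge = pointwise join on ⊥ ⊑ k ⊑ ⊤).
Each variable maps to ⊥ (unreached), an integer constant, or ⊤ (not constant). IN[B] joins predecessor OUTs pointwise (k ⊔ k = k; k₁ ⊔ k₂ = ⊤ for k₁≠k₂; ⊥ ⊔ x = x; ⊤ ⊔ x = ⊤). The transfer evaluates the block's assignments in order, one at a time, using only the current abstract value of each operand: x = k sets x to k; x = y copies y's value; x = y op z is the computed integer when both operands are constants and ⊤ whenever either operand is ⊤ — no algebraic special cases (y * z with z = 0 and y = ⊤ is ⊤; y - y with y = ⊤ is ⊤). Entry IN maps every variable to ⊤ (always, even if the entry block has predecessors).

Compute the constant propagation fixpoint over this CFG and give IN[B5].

Answer: {a: ⊤, b: 16, c: 4, d: ⊤, e: 16, f: -1}

Working:
Per-block solution:
  B0: | IN=(all ⊤) | OUT=(all ⊤)
  B1: | IN=(all ⊤) | OUT={f:-1; rest ⊤}
  B2: | IN={f:-1; rest ⊤} | OUT={c:4, f:-1; rest ⊤}
  B3: | IN={c:4, f:-1; rest ⊤} | OUT={c:4, e:16, f:-1; rest ⊤}
  B4: | IN={c:4, e:16, f:-1; rest ⊤} | OUT={b:16, c:4, e:16, f:-1; rest ⊤}
  B5: | IN={b:16, c:4, e:16, f:-1; rest ⊤} | OUT={b:16, c:4, e:0, f:-1; rest ⊤}
  B6: | IN={b:16, e:0, f:-1; rest ⊤} | OUT={b:16, e:0, f:-1; rest ⊤}
  B7: | IN={b:16, e:0, f:-1; rest ⊤} | OUT={b:16, c:-1, e:0, f:-1; rest ⊤}
  B8: | IN={b:16, c:-1, e:0, f:-1; rest ⊤} | OUT={b:16, c:-1, e:0, f:-1; rest ⊤}
  B9: | IN={b:16, c:-1, e:0, f:-1; rest ⊤} | OUT={a:2, b:16, c:-1, e:0, f:-2; rest ⊤}

Merge at B5: IN[B5] = OUT[B4] = {a: ⊤, b: 16, c: 4, d: ⊤, e: 16, f: -1}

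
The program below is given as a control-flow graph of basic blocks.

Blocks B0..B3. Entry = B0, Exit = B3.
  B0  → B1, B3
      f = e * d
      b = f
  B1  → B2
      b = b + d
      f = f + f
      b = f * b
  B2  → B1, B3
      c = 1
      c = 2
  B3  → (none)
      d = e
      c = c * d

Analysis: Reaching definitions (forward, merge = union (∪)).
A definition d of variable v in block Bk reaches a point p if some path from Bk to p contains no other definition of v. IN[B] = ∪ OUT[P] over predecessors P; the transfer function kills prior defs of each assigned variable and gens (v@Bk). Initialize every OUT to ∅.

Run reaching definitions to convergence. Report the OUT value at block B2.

Fixpoint table:
  B0:  IN={}  OUT={b@B0, f@B0}
  B1:  IN={b@B0, b@B1, c@B2, f@B0, f@B1}  OUT={b@B1, c@B2, f@B1}
  B2:  IN={b@B1, c@B2, f@B1}  OUT={b@B1, c@B2, f@B1}
  B3:  IN={b@B0, b@B1, c@B2, f@B0, f@B1}  OUT={b@B0, b@B1, c@B3, d@B3, f@B0, f@B1}

Merge at B2: IN[B2] = OUT[B1] = {b@B1, c@B2, f@B1}
Applying B2's transfer function to that IN value gives OUT[B2] (row B2 above).

Answer: {b@B1, c@B2, f@B1}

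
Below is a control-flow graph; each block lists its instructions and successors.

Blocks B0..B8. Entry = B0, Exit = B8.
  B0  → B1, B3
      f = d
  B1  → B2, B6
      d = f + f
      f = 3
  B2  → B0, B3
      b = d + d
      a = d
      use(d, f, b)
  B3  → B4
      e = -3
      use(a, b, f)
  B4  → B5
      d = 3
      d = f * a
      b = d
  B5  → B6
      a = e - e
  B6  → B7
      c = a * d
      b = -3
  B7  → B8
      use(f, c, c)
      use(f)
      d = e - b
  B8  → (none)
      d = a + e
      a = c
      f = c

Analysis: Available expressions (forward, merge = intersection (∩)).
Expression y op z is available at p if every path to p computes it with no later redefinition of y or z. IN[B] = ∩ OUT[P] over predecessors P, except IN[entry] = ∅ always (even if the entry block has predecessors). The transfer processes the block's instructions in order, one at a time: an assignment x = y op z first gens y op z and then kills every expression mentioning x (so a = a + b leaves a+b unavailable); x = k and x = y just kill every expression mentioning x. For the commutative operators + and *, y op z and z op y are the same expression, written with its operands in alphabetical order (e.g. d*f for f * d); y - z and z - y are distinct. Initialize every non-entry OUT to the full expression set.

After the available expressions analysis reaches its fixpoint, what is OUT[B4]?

Per-block solution:
  B0: | IN={} | OUT={}
  B1: | IN={} | OUT={}
  B2: | IN={} | OUT={d+d}
  B3: | IN={} | OUT={}
  B4: | IN={} | OUT={a*f}
  B5: | IN={a*f} | OUT={e-e}
  B6: | IN={} | OUT={a*d}
  B7: | IN={a*d} | OUT={e-b}
  B8: | IN={e-b} | OUT={e-b}

Merge at B4: IN[B4] = OUT[B3] = {}
Applying B4's transfer function to that IN value gives OUT[B4] (row B4 above).

Answer: {a*f}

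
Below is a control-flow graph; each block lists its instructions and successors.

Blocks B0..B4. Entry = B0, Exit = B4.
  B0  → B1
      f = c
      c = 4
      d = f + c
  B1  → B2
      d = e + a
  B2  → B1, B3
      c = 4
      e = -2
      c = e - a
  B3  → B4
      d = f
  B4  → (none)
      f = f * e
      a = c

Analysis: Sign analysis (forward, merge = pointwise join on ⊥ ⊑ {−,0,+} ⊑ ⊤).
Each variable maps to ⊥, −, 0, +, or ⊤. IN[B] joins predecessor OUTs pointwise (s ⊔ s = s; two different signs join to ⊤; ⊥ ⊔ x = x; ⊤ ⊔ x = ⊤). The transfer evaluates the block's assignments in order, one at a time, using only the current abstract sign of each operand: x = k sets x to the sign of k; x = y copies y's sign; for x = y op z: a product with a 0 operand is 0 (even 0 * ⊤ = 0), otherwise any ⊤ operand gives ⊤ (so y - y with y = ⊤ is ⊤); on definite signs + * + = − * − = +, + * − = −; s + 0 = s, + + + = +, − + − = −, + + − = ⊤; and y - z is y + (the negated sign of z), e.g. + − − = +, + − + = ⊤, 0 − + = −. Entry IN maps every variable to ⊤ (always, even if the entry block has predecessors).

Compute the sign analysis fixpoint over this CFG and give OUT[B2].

Answer: {a: ⊤, b: ⊤, c: ⊤, d: ⊤, e: -, f: ⊤}

Derivation:
Fixpoint table:
  B0:   IN=(all ⊤)   OUT={c:+; rest ⊤}
  B1:   IN=(all ⊤)   OUT=(all ⊤)
  B2:   IN=(all ⊤)   OUT={e:-; rest ⊤}
  B3:   IN={e:-; rest ⊤}   OUT={e:-; rest ⊤}
  B4:   IN={e:-; rest ⊤}   OUT={e:-; rest ⊤}

Merge at B2: IN[B2] = OUT[B1] = {a: ⊤, b: ⊤, c: ⊤, d: ⊤, e: ⊤, f: ⊤}
Applying B2's transfer function to that IN value gives OUT[B2] (row B2 above).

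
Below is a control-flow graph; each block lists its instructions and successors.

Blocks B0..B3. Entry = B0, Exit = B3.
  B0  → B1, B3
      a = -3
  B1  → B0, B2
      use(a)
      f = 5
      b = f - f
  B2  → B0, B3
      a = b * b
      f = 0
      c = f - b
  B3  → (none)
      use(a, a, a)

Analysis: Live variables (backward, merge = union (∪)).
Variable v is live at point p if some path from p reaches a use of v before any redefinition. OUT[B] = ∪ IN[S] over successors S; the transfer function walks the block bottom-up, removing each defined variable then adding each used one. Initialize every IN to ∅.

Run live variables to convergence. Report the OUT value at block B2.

Answer: {a}

Trace:
Fixpoint table:
  B0:   IN={}   OUT={a}
  B1:   IN={a}   OUT={b}
  B2:   IN={b}   OUT={a}
  B3:   IN={a}   OUT={}

Merge at B2: OUT[B2] = IN[B0] ⊔ IN[B3] = {a}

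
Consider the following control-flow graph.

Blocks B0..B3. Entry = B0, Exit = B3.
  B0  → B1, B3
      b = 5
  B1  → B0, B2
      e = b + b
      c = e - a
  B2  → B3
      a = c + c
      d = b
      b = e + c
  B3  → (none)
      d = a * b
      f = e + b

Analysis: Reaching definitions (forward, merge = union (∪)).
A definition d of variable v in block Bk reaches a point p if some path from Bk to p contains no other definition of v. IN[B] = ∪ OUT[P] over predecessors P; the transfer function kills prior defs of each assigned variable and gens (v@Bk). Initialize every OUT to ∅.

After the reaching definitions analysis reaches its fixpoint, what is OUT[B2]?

Converged values:
  B0:  IN={b@B0, c@B1, e@B1}  OUT={b@B0, c@B1, e@B1}
  B1:  IN={b@B0, c@B1, e@B1}  OUT={b@B0, c@B1, e@B1}
  B2:  IN={b@B0, c@B1, e@B1}  OUT={a@B2, b@B2, c@B1, d@B2, e@B1}
  B3:  IN={a@B2, b@B0, b@B2, c@B1, d@B2, e@B1}  OUT={a@B2, b@B0, b@B2, c@B1, d@B3, e@B1, f@B3}

Merge at B2: IN[B2] = OUT[B1] = {b@B0, c@B1, e@B1}
Applying B2's transfer function to that IN value gives OUT[B2] (row B2 above).

Answer: {a@B2, b@B2, c@B1, d@B2, e@B1}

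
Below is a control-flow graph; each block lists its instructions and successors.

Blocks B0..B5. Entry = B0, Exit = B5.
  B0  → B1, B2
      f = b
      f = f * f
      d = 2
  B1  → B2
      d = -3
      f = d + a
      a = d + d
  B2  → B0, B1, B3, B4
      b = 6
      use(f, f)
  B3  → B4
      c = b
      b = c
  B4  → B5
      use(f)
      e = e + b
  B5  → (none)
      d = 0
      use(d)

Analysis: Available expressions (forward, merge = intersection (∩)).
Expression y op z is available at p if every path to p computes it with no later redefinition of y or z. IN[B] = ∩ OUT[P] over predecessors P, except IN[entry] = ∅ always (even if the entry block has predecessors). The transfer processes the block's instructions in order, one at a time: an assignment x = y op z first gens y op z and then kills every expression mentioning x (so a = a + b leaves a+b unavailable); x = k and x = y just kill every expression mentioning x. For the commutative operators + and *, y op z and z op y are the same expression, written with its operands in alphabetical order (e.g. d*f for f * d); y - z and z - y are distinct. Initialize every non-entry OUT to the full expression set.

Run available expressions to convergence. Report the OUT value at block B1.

Answer: {d+d}

Trace:
Fixpoint table:
  B0: | IN={} | OUT={}
  B1: | IN={} | OUT={d+d}
  B2: | IN={} | OUT={}
  B3: | IN={} | OUT={}
  B4: | IN={} | OUT={}
  B5: | IN={} | OUT={}

Merge at B1: IN[B1] = OUT[B0] ∩ OUT[B2] = {}
Applying B1's transfer function to that IN value gives OUT[B1] (row B1 above).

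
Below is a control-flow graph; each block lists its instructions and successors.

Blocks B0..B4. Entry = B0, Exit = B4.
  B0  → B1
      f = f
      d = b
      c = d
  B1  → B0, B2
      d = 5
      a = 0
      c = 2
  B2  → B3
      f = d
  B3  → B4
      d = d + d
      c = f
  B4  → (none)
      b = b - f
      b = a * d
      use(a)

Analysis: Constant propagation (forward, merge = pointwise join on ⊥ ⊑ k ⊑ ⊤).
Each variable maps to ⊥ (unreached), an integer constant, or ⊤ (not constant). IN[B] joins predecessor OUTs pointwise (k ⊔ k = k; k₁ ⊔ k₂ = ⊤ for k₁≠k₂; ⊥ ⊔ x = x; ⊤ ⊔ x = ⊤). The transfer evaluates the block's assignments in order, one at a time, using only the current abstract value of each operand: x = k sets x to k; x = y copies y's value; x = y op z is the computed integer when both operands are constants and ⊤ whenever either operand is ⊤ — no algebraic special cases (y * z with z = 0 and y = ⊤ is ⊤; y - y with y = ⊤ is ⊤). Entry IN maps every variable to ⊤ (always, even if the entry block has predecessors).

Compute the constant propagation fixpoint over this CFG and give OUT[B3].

Converged values:
  B0:  IN=(all ⊤)  OUT=(all ⊤)
  B1:  IN=(all ⊤)  OUT={a:0, c:2, d:5; rest ⊤}
  B2:  IN={a:0, c:2, d:5; rest ⊤}  OUT={a:0, c:2, d:5, f:5; rest ⊤}
  B3:  IN={a:0, c:2, d:5, f:5; rest ⊤}  OUT={a:0, c:5, d:10, f:5; rest ⊤}
  B4:  IN={a:0, c:5, d:10, f:5; rest ⊤}  OUT={a:0, b:0, c:5, d:10, f:5; rest ⊤}

Merge at B3: IN[B3] = OUT[B2] = {a: 0, b: ⊤, c: 2, d: 5, e: ⊤, f: 5}
Applying B3's transfer function to that IN value gives OUT[B3] (row B3 above).

Answer: {a: 0, b: ⊤, c: 5, d: 10, e: ⊤, f: 5}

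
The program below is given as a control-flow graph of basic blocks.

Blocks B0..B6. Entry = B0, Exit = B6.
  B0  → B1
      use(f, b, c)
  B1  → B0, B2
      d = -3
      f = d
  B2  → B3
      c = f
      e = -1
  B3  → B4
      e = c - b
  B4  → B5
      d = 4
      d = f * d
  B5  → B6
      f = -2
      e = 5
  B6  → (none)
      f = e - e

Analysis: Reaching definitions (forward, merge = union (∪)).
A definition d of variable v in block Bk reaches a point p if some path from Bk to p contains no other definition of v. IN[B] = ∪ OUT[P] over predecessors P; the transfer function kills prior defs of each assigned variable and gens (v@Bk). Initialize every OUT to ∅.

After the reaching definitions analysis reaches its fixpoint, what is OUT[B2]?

Answer: {c@B2, d@B1, e@B2, f@B1}

Derivation:
Fixpoint table:
  B0:   IN={d@B1, f@B1}   OUT={d@B1, f@B1}
  B1:   IN={d@B1, f@B1}   OUT={d@B1, f@B1}
  B2:   IN={d@B1, f@B1}   OUT={c@B2, d@B1, e@B2, f@B1}
  B3:   IN={c@B2, d@B1, e@B2, f@B1}   OUT={c@B2, d@B1, e@B3, f@B1}
  B4:   IN={c@B2, d@B1, e@B3, f@B1}   OUT={c@B2, d@B4, e@B3, f@B1}
  B5:   IN={c@B2, d@B4, e@B3, f@B1}   OUT={c@B2, d@B4, e@B5, f@B5}
  B6:   IN={c@B2, d@B4, e@B5, f@B5}   OUT={c@B2, d@B4, e@B5, f@B6}

Merge at B2: IN[B2] = OUT[B1] = {d@B1, f@B1}
Applying B2's transfer function to that IN value gives OUT[B2] (row B2 above).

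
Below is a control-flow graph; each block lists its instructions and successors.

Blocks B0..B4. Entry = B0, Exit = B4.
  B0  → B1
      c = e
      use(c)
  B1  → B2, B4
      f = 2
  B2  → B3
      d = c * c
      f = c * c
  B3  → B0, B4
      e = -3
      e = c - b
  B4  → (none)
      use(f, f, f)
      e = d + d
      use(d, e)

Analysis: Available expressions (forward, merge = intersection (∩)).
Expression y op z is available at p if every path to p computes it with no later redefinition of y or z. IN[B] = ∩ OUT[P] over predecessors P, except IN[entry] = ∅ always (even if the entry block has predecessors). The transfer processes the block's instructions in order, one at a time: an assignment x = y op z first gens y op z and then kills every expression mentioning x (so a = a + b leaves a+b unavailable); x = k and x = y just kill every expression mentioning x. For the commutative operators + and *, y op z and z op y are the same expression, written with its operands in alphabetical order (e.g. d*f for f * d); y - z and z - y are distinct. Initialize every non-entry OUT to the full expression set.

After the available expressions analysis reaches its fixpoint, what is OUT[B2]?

Converged values:
  B0:  IN={}  OUT={}
  B1:  IN={}  OUT={}
  B2:  IN={}  OUT={c*c}
  B3:  IN={c*c}  OUT={c*c, c-b}
  B4:  IN={}  OUT={d+d}

Merge at B2: IN[B2] = OUT[B1] = {}
Applying B2's transfer function to that IN value gives OUT[B2] (row B2 above).

Answer: {c*c}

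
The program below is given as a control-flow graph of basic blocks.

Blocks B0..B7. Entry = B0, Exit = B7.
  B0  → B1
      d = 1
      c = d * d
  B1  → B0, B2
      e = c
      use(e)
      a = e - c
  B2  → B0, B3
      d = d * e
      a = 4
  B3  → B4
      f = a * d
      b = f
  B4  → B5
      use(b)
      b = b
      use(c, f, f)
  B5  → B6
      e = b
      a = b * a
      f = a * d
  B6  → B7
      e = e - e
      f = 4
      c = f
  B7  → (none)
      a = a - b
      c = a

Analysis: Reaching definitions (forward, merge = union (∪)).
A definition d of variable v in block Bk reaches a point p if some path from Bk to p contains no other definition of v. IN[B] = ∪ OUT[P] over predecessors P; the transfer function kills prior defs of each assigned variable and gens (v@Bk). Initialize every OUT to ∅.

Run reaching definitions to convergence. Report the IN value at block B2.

Answer: {a@B1, c@B0, d@B0, e@B1}

Derivation:
Fixpoint table:
  B0:  IN={a@B1, a@B2, c@B0, d@B0, d@B2, e@B1}  OUT={a@B1, a@B2, c@B0, d@B0, e@B1}
  B1:  IN={a@B1, a@B2, c@B0, d@B0, e@B1}  OUT={a@B1, c@B0, d@B0, e@B1}
  B2:  IN={a@B1, c@B0, d@B0, e@B1}  OUT={a@B2, c@B0, d@B2, e@B1}
  B3:  IN={a@B2, c@B0, d@B2, e@B1}  OUT={a@B2, b@B3, c@B0, d@B2, e@B1, f@B3}
  B4:  IN={a@B2, b@B3, c@B0, d@B2, e@B1, f@B3}  OUT={a@B2, b@B4, c@B0, d@B2, e@B1, f@B3}
  B5:  IN={a@B2, b@B4, c@B0, d@B2, e@B1, f@B3}  OUT={a@B5, b@B4, c@B0, d@B2, e@B5, f@B5}
  B6:  IN={a@B5, b@B4, c@B0, d@B2, e@B5, f@B5}  OUT={a@B5, b@B4, c@B6, d@B2, e@B6, f@B6}
  B7:  IN={a@B5, b@B4, c@B6, d@B2, e@B6, f@B6}  OUT={a@B7, b@B4, c@B7, d@B2, e@B6, f@B6}

Merge at B2: IN[B2] = OUT[B1] = {a@B1, c@B0, d@B0, e@B1}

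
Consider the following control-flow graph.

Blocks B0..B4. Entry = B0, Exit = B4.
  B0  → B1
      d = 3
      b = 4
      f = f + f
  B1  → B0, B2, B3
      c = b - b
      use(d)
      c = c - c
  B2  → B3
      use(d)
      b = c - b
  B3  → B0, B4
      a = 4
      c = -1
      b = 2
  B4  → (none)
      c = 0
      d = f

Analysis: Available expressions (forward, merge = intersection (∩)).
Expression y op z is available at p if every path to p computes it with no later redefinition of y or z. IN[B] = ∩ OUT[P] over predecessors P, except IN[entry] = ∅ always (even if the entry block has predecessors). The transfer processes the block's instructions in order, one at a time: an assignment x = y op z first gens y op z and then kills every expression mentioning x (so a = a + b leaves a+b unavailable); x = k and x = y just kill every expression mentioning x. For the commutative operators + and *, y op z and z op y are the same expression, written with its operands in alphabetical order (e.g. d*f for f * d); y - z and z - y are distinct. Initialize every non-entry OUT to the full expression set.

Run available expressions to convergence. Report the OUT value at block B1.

Answer: {b-b}

Derivation:
Converged values:
  B0:  IN={}  OUT={}
  B1:  IN={}  OUT={b-b}
  B2:  IN={b-b}  OUT={}
  B3:  IN={}  OUT={}
  B4:  IN={}  OUT={}

Merge at B1: IN[B1] = OUT[B0] = {}
Applying B1's transfer function to that IN value gives OUT[B1] (row B1 above).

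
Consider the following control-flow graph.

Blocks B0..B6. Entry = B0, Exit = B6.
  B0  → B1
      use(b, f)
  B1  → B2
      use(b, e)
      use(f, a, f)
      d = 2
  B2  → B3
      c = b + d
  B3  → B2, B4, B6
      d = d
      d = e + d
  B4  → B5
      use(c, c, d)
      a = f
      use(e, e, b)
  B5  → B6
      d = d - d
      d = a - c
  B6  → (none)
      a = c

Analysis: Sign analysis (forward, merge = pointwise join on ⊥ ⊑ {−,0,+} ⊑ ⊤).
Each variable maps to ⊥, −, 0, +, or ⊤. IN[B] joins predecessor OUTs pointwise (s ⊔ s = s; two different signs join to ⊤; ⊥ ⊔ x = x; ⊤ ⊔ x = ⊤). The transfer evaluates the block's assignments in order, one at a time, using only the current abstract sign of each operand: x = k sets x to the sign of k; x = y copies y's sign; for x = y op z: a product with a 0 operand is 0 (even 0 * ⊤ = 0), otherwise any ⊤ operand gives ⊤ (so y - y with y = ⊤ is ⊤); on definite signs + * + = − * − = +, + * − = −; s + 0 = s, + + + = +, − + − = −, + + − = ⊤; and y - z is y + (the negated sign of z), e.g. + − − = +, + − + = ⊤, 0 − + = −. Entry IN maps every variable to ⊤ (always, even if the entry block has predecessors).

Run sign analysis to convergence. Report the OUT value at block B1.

Fixpoint table:
  B0:   IN=(all ⊤)   OUT=(all ⊤)
  B1:   IN=(all ⊤)   OUT={d:+; rest ⊤}
  B2:   IN=(all ⊤)   OUT=(all ⊤)
  B3:   IN=(all ⊤)   OUT=(all ⊤)
  B4:   IN=(all ⊤)   OUT=(all ⊤)
  B5:   IN=(all ⊤)   OUT=(all ⊤)
  B6:   IN=(all ⊤)   OUT=(all ⊤)

Merge at B1: IN[B1] = OUT[B0] = {a: ⊤, b: ⊤, c: ⊤, d: ⊤, e: ⊤, f: ⊤}
Applying B1's transfer function to that IN value gives OUT[B1] (row B1 above).

Answer: {a: ⊤, b: ⊤, c: ⊤, d: +, e: ⊤, f: ⊤}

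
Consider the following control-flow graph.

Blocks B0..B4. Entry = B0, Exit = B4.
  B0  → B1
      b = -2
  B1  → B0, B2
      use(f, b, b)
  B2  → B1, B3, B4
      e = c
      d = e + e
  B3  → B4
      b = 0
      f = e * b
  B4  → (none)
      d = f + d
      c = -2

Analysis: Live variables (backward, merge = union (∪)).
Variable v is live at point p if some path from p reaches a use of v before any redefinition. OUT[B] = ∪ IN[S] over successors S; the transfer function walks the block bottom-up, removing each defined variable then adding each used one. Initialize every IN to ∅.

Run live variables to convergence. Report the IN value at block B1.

Per-block solution:
  B0:  IN={c, f}  OUT={b, c, f}
  B1:  IN={b, c, f}  OUT={b, c, f}
  B2:  IN={b, c, f}  OUT={b, c, d, e, f}
  B3:  IN={d, e}  OUT={d, f}
  B4:  IN={d, f}  OUT={}

Merge at B1: OUT[B1] = IN[B0] ⊔ IN[B2] = {b, c, f}
Applying B1's transfer function to that OUT value gives IN[B1] (row B1 above).

Answer: {b, c, f}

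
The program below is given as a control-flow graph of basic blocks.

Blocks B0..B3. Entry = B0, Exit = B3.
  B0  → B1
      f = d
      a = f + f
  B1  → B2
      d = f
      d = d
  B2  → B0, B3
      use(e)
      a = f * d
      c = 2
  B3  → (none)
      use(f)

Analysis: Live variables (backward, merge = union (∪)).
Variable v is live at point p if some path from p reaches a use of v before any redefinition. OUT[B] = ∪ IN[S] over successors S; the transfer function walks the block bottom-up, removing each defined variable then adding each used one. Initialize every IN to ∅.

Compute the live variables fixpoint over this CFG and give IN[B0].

Answer: {d, e}

Trace:
Converged values:
  B0: | IN={d, e} | OUT={e, f}
  B1: | IN={e, f} | OUT={d, e, f}
  B2: | IN={d, e, f} | OUT={d, e, f}
  B3: | IN={f} | OUT={}

Merge at B0: OUT[B0] = IN[B1] = {e, f}
Applying B0's transfer function to that OUT value gives IN[B0] (row B0 above).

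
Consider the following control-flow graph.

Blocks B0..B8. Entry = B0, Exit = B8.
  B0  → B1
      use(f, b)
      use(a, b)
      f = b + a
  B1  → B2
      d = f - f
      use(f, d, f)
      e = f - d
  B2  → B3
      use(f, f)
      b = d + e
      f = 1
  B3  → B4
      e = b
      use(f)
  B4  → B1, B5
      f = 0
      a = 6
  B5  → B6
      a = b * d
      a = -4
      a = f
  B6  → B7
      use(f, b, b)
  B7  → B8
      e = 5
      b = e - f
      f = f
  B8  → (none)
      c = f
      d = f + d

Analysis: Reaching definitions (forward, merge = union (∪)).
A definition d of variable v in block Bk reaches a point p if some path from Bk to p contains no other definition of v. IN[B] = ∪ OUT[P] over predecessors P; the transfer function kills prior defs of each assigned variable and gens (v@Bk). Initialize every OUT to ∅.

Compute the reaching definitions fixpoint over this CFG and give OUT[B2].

Fixpoint table:
  B0:  IN={}  OUT={f@B0}
  B1:  IN={a@B4, b@B2, d@B1, e@B3, f@B0, f@B4}  OUT={a@B4, b@B2, d@B1, e@B1, f@B0, f@B4}
  B2:  IN={a@B4, b@B2, d@B1, e@B1, f@B0, f@B4}  OUT={a@B4, b@B2, d@B1, e@B1, f@B2}
  B3:  IN={a@B4, b@B2, d@B1, e@B1, f@B2}  OUT={a@B4, b@B2, d@B1, e@B3, f@B2}
  B4:  IN={a@B4, b@B2, d@B1, e@B3, f@B2}  OUT={a@B4, b@B2, d@B1, e@B3, f@B4}
  B5:  IN={a@B4, b@B2, d@B1, e@B3, f@B4}  OUT={a@B5, b@B2, d@B1, e@B3, f@B4}
  B6:  IN={a@B5, b@B2, d@B1, e@B3, f@B4}  OUT={a@B5, b@B2, d@B1, e@B3, f@B4}
  B7:  IN={a@B5, b@B2, d@B1, e@B3, f@B4}  OUT={a@B5, b@B7, d@B1, e@B7, f@B7}
  B8:  IN={a@B5, b@B7, d@B1, e@B7, f@B7}  OUT={a@B5, b@B7, c@B8, d@B8, e@B7, f@B7}

Merge at B2: IN[B2] = OUT[B1] = {a@B4, b@B2, d@B1, e@B1, f@B0, f@B4}
Applying B2's transfer function to that IN value gives OUT[B2] (row B2 above).

Answer: {a@B4, b@B2, d@B1, e@B1, f@B2}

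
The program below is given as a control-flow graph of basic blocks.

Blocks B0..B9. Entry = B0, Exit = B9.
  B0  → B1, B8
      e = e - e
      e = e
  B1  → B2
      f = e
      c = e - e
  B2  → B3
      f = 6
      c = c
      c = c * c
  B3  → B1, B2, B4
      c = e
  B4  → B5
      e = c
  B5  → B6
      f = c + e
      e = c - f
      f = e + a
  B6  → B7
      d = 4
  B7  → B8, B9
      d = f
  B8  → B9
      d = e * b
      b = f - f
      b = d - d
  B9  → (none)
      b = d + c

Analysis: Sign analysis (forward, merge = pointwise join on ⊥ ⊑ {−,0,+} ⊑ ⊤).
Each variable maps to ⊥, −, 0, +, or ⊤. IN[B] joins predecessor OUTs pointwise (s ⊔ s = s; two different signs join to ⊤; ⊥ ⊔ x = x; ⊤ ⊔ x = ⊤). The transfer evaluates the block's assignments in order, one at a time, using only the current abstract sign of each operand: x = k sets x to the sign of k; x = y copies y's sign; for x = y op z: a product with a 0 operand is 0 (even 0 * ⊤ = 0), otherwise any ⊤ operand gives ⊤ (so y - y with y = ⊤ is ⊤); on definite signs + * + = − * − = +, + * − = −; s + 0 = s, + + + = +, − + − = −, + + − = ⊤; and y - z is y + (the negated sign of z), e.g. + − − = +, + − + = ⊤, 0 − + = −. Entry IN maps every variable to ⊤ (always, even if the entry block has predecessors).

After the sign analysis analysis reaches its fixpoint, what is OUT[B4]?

Answer: {a: ⊤, b: ⊤, c: ⊤, d: ⊤, e: ⊤, f: +}

Trace:
Fixpoint table:
  B0:  IN=(all ⊤)  OUT=(all ⊤)
  B1:  IN=(all ⊤)  OUT=(all ⊤)
  B2:  IN=(all ⊤)  OUT={f:+; rest ⊤}
  B3:  IN={f:+; rest ⊤}  OUT={f:+; rest ⊤}
  B4:  IN={f:+; rest ⊤}  OUT={f:+; rest ⊤}
  B5:  IN={f:+; rest ⊤}  OUT=(all ⊤)
  B6:  IN=(all ⊤)  OUT={d:+; rest ⊤}
  B7:  IN={d:+; rest ⊤}  OUT=(all ⊤)
  B8:  IN=(all ⊤)  OUT=(all ⊤)
  B9:  IN=(all ⊤)  OUT=(all ⊤)

Merge at B4: IN[B4] = OUT[B3] = {a: ⊤, b: ⊤, c: ⊤, d: ⊤, e: ⊤, f: +}
Applying B4's transfer function to that IN value gives OUT[B4] (row B4 above).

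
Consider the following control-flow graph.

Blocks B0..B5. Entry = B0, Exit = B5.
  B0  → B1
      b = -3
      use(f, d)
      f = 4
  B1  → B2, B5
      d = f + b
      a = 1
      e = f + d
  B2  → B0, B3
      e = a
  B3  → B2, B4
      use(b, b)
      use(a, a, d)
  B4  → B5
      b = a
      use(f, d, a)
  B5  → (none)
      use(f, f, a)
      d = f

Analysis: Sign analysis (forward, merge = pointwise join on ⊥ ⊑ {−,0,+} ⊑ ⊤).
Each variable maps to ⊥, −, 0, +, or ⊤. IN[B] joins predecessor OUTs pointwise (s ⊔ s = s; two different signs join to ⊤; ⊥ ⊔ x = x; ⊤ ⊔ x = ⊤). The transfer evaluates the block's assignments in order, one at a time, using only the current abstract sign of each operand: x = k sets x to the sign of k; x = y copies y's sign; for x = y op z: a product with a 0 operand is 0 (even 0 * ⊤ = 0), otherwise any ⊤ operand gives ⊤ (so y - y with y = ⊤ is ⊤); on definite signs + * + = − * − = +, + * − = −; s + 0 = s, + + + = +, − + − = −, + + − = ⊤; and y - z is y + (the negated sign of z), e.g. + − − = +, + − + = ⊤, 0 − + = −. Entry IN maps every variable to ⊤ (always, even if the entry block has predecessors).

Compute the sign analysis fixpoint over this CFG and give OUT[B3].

Converged values:
  B0:   IN=(all ⊤)   OUT={b:-, f:+; rest ⊤}
  B1:   IN={b:-, f:+; rest ⊤}   OUT={a:+, b:-, f:+; rest ⊤}
  B2:   IN={a:+, b:-, f:+; rest ⊤}   OUT={a:+, b:-, e:+, f:+; rest ⊤}
  B3:   IN={a:+, b:-, e:+, f:+; rest ⊤}   OUT={a:+, b:-, e:+, f:+; rest ⊤}
  B4:   IN={a:+, b:-, e:+, f:+; rest ⊤}   OUT={a:+, b:+, e:+, f:+; rest ⊤}
  B5:   IN={a:+, f:+; rest ⊤}   OUT={a:+, d:+, f:+; rest ⊤}

Merge at B3: IN[B3] = OUT[B2] = {a: +, b: -, c: ⊤, d: ⊤, e: +, f: +}
Applying B3's transfer function to that IN value gives OUT[B3] (row B3 above).

Answer: {a: +, b: -, c: ⊤, d: ⊤, e: +, f: +}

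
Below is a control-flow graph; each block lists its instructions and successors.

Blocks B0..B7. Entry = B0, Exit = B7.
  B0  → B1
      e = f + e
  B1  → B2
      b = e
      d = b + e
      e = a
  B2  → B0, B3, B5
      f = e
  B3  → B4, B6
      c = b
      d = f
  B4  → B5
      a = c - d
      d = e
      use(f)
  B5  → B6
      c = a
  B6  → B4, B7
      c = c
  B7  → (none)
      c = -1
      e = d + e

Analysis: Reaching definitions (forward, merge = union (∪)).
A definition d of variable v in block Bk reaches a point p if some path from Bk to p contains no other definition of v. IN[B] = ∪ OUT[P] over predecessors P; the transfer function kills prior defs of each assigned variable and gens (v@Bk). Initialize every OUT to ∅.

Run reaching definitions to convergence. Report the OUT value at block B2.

Answer: {b@B1, d@B1, e@B1, f@B2}

Working:
Fixpoint table:
  B0: | IN={b@B1, d@B1, e@B1, f@B2} | OUT={b@B1, d@B1, e@B0, f@B2}
  B1: | IN={b@B1, d@B1, e@B0, f@B2} | OUT={b@B1, d@B1, e@B1, f@B2}
  B2: | IN={b@B1, d@B1, e@B1, f@B2} | OUT={b@B1, d@B1, e@B1, f@B2}
  B3: | IN={b@B1, d@B1, e@B1, f@B2} | OUT={b@B1, c@B3, d@B3, e@B1, f@B2}
  B4: | IN={a@B4, b@B1, c@B3, c@B6, d@B1, d@B3, d@B4, e@B1, f@B2} | OUT={a@B4, b@B1, c@B3, c@B6, d@B4, e@B1, f@B2}
  B5: | IN={a@B4, b@B1, c@B3, c@B6, d@B1, d@B4, e@B1, f@B2} | OUT={a@B4, b@B1, c@B5, d@B1, d@B4, e@B1, f@B2}
  B6: | IN={a@B4, b@B1, c@B3, c@B5, d@B1, d@B3, d@B4, e@B1, f@B2} | OUT={a@B4, b@B1, c@B6, d@B1, d@B3, d@B4, e@B1, f@B2}
  B7: | IN={a@B4, b@B1, c@B6, d@B1, d@B3, d@B4, e@B1, f@B2} | OUT={a@B4, b@B1, c@B7, d@B1, d@B3, d@B4, e@B7, f@B2}

Merge at B2: IN[B2] = OUT[B1] = {b@B1, d@B1, e@B1, f@B2}
Applying B2's transfer function to that IN value gives OUT[B2] (row B2 above).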